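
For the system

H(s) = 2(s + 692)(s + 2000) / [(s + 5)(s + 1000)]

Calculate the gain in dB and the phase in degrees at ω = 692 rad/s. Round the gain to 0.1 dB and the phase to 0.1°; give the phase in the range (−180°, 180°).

13.8 dB, -60.2°

At s = jω = j692:
zero (s+692): 692 + j692 → |·| = √(692²+692²) = √957728 ≈ 978.64, ∠ = arctan(692/692) ≈ 45.00°
zero (s+2000): 2000 + j692 → |·| = √(2000²+692²) = √4478864 ≈ 2116.3, ∠ = arctan(692/2000) ≈ 19.09°
pole (s+5): 5 + j692 → |·| = √(5²+692²) = √478889 ≈ 692.02, ∠ = arctan(692/5) ≈ 89.59°
pole (s+1000): 1000 + j692 → |·| = √(1000²+692²) = √1478864 ≈ 1216.1, ∠ = arctan(692/1000) ≈ 34.68°
|H| = 2 · 2.0711e+06 / 8.4157e+05 ≈ 4.922
Gain = 20 log₁₀(4.922) ≈ 13.84 dB
∠H = 64.09° − 124.27° = -60.18°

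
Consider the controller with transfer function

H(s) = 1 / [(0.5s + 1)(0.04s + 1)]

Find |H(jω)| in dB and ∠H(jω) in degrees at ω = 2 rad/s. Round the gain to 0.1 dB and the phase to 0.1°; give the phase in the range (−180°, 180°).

At ω = 2 rad/s:
pole (1 + j2·0.5) = 1 + j1 → |·| ≈ 1.4142, ∠ ≈ 45.00°
pole (1 + j2·0.04) = 1 + j0.08 → |·| ≈ 1.0032, ∠ ≈ 4.57°
|H| = 1 · 1 / (1.4142 · 1.0032) ≈ 0.70486
Gain = 20 log₁₀(0.70486) ≈ -3.04 dB
∠H = (0°) − (45.00° + 4.57°) = -49.57°

-3.0 dB, -49.6°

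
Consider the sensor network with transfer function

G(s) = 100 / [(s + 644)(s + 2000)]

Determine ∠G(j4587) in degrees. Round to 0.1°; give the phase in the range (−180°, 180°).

At s = jω = j4587:
pole (s+644): 644 + j4587 → |·| = √(644²+4587²) = √21455305 ≈ 4632, ∠ = arctan(4587/644) ≈ 82.01°
pole (s+2000): 2000 + j4587 → |·| = √(2000²+4587²) = √25040569 ≈ 5004.1, ∠ = arctan(4587/2000) ≈ 66.44°
∠G = 0.00° − 148.45° = -148.45°

-148.5°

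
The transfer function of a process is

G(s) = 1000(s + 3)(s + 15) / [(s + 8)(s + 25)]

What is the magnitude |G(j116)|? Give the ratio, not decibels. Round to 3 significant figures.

984

At s = jω = j116:
zero (s+3): 3 + j116 → |·| = √(3²+116²) = √13465 ≈ 116.04, ∠ = arctan(116/3) ≈ 88.52°
zero (s+15): 15 + j116 → |·| = √(15²+116²) = √13681 ≈ 116.97, ∠ = arctan(116/15) ≈ 82.63°
pole (s+8): 8 + j116 → |·| = √(8²+116²) = √13520 ≈ 116.28, ∠ = arctan(116/8) ≈ 86.05°
pole (s+25): 25 + j116 → |·| = √(25²+116²) = √14081 ≈ 118.66, ∠ = arctan(116/25) ≈ 77.84°
|G| = 1000 · 13573 / 13798 ≈ 983.69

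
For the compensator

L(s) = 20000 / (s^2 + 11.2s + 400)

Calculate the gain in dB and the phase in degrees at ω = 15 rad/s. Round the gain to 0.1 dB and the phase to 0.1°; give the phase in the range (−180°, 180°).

38.3 dB, -43.8°

At s = jω = j15:
quadratic: (j15)² + 11.2·j15 + 400 = 175 + j168 → |·| ≈ 242.59, ∠ ≈ 43.83°
|L| = 20000 / 242.59 ≈ 82.444
Gain = 20 log₁₀(82.444) ≈ 38.32 dB
∠L = 0.00° − 43.83° = -43.83°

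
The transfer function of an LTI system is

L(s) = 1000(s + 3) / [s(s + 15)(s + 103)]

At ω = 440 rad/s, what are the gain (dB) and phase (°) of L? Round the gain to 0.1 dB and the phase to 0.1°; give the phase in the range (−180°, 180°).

-46.0 dB, -165.3°

At s = jω = j440:
zero (s+3): 3 + j440 → |·| = √(3²+440²) = √193609 ≈ 440.01, ∠ = arctan(440/3) ≈ 89.61°
pole (s+15): 15 + j440 → |·| = √(15²+440²) = √193825 ≈ 440.26, ∠ = arctan(440/15) ≈ 88.05°
pole (s+103): 103 + j440 → |·| = √(103²+440²) = √204209 ≈ 451.89, ∠ = arctan(440/103) ≈ 76.82°
pole at origin: |s| = 440, ∠ = 90.00° (in denominator)
|L| = 1000 · 440.01 / 8.7538e+07 ≈ 0.0050265
Gain = 20 log₁₀(0.0050265) ≈ -45.97 dB
∠L = 89.61° − 254.87° = -165.26°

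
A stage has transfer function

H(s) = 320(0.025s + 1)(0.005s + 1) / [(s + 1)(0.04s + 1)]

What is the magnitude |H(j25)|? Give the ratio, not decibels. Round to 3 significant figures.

At ω = 25 rad/s:
zero (1 + j25·0.025) = 1 + j0.625 → |·| ≈ 1.1792, ∠ ≈ 32.01°
zero (1 + j25·0.005) = 1 + j0.125 → |·| ≈ 1.0078, ∠ ≈ 7.13°
pole (1 + j25·1) = 1 + j25 → |·| ≈ 25.02, ∠ ≈ 87.71°
pole (1 + j25·0.04) = 1 + j1 → |·| ≈ 1.4142, ∠ ≈ 45.00°
|H| = 320 · 1.1792 · 1.0078 / (25.02 · 1.4142) ≈ 10.748

10.7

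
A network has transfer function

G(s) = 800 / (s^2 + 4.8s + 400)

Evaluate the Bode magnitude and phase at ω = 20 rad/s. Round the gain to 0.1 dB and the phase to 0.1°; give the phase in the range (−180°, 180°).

At s = jω = j20:
quadratic: (j20)² + 4.8·j20 + 400 = 0 + j96 → |·| ≈ 96, ∠ ≈ 90.00°
|G| = 800 / 96 ≈ 8.3333
Gain = 20 log₁₀(8.3333) ≈ 18.42 dB
∠G = 0.00° − 90.00° = -90.00°

18.4 dB, -90.0°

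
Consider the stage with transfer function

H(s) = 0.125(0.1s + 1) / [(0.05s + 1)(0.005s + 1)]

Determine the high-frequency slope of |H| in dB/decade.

Each pole contributes −20 dB/decade at high frequency; each zero contributes +20 dB/decade.
Net: 1 zero(s) − 2 pole(s) → -20 dB/decade.

-20 dB/decade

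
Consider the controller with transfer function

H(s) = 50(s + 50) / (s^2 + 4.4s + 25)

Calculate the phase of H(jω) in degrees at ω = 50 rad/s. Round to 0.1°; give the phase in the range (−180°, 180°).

-129.9°

At s = jω = j50:
zero (s+50): 50 + j50 → |·| = √(50²+50²) = √5000 ≈ 70.711, ∠ = arctan(50/50) ≈ 45.00°
quadratic: (j50)² + 4.4·j50 + 25 = -2475 + j220 → |·| ≈ 2484.8, ∠ ≈ 174.92°
∠H = 45.00° − 174.92° = -129.92°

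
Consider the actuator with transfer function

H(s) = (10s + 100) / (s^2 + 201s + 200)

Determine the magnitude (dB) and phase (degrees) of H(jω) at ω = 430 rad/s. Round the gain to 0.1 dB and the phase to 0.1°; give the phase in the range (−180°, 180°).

Substitute s = j430:
Numerator: 10(j430) + 100 = 100 + j4300
Denominator: (j430)^2 + 201(j430) + 200 = -184700 + j86430
|N| = √(100² + 4300²) ≈ 4301.2, ∠N ≈ 88.67°
|D| = √(184700² + 86430²) ≈ 2.0392e+05, ∠D ≈ 154.92°
|H| = 4301.2 / 2.0392e+05 ≈ 0.021093
Gain = 20 log₁₀(0.021093) ≈ -33.52 dB
∠H = 88.67° − 154.92° = -66.25°

-33.5 dB, -66.3°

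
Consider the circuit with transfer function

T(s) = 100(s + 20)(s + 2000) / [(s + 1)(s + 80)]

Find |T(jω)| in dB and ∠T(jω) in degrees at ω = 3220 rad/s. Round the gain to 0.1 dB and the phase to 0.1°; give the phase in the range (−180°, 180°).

41.4 dB, -30.8°

At s = jω = j3220:
zero (s+20): 20 + j3220 → |·| = √(20²+3220²) = √10368800 ≈ 3220.1, ∠ = arctan(3220/20) ≈ 89.64°
zero (s+2000): 2000 + j3220 → |·| = √(2000²+3220²) = √14368400 ≈ 3790.6, ∠ = arctan(3220/2000) ≈ 58.15°
pole (s+1): 1 + j3220 → |·| = √(1²+3220²) = √10368401 ≈ 3220, ∠ = arctan(3220/1) ≈ 89.98°
pole (s+80): 80 + j3220 → |·| = √(80²+3220²) = √10374800 ≈ 3221, ∠ = arctan(3220/80) ≈ 88.58°
|T| = 100 · 1.2206e+07 / 1.0372e+07 ≈ 117.68
Gain = 20 log₁₀(117.68) ≈ 41.41 dB
∠T = 147.79° − 178.56° = -30.77°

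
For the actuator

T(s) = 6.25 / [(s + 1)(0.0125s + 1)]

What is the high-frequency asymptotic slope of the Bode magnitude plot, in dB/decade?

-40 dB/decade

Each pole contributes −20 dB/decade at high frequency; each zero contributes +20 dB/decade.
Net: 0 zero(s) − 2 pole(s) → -40 dB/decade.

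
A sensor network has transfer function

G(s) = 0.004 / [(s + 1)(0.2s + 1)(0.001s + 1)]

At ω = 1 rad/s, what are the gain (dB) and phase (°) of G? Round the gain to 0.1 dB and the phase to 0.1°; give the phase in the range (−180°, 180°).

At ω = 1 rad/s:
pole (1 + j1·1) = 1 + j1 → |·| ≈ 1.4142, ∠ ≈ 45.00°
pole (1 + j1·0.2) = 1 + j0.2 → |·| ≈ 1.0198, ∠ ≈ 11.31°
pole (1 + j1·0.001) = 1 + j0.001 → |·| ≈ 1, ∠ ≈ 0.06°
|G| = 0.004 · 1 / (1.4142 · 1.0198 · 1) ≈ 0.0027735
Gain = 20 log₁₀(0.0027735) ≈ -51.14 dB
∠G = (0°) − (45.00° + 11.31° + 0.06°) = -56.37°

-51.1 dB, -56.4°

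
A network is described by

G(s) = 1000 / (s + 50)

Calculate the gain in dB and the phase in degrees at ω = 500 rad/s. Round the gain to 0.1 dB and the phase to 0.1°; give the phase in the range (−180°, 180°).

6.0 dB, -84.3°

At s = jω = j500:
pole (s+50): 50 + j500 → |·| = √(50²+500²) = √252500 ≈ 502.49, ∠ = arctan(500/50) ≈ 84.29°
|G| = 1000 / 502.49 ≈ 1.9901
Gain = 20 log₁₀(1.9901) ≈ 5.98 dB
∠G = 0.00° − 84.29° = -84.29°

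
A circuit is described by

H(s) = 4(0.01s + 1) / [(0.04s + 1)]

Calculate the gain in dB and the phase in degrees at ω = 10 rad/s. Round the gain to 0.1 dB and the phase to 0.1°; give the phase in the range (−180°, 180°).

At ω = 10 rad/s:
zero (1 + j10·0.01) = 1 + j0.1 → |·| ≈ 1.005, ∠ ≈ 5.71°
pole (1 + j10·0.04) = 1 + j0.4 → |·| ≈ 1.077, ∠ ≈ 21.80°
|H| = 4 · 1.005 / (1.077) ≈ 3.7326
Gain = 20 log₁₀(3.7326) ≈ 11.44 dB
∠H = (5.71°) − (21.80°) = -16.09°

11.4 dB, -16.1°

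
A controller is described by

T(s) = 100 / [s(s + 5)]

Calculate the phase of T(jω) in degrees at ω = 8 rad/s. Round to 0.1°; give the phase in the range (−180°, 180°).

-148.0°

At s = jω = j8:
pole (s+5): 5 + j8 → |·| = √(5²+8²) = √89 ≈ 9.434, ∠ = arctan(8/5) ≈ 57.99°
pole at origin: |s| = 8, ∠ = 90.00° (in denominator)
∠T = 0.00° − 147.99° = -147.99°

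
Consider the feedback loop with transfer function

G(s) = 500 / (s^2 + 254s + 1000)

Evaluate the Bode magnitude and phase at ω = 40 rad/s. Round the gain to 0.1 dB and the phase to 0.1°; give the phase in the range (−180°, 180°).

-26.2 dB, -93.4°

Substitute s = j40:
Numerator: 500 = 500 + j0
Denominator: (j40)^2 + 254(j40) + 1000 = -600 + j10160
|N| = √(500² + 0²) ≈ 500, ∠N ≈ 0.00°
|D| = √(600² + 10160²) ≈ 10178, ∠D ≈ 93.38°
|G| = 500 / 10178 ≈ 0.049126
Gain = 20 log₁₀(0.049126) ≈ -26.17 dB
∠G = 0.00° − 93.38° = -93.38°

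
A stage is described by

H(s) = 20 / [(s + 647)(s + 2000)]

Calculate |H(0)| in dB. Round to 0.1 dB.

-96.2 dB

H(0) = 20 / (647·2000) ≈ 1.5456e-05
20 log₁₀(1.5456e-05) ≈ -96.22 dB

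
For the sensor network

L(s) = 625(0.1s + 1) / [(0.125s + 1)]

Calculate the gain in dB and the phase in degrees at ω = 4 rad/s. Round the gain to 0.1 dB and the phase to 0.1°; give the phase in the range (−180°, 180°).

55.6 dB, -4.8°

At ω = 4 rad/s:
zero (1 + j4·0.1) = 1 + j0.4 → |·| ≈ 1.077, ∠ ≈ 21.80°
pole (1 + j4·0.125) = 1 + j0.5 → |·| ≈ 1.118, ∠ ≈ 26.57°
|L| = 625 · 1.077 / (1.118) ≈ 602.08
Gain = 20 log₁₀(602.08) ≈ 55.59 dB
∠L = (21.80°) − (26.57°) = -4.77°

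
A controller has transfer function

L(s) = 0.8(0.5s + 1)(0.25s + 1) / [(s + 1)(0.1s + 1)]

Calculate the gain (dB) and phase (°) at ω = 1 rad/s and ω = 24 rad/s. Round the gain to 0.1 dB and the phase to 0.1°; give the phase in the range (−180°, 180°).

ω = 1: -3.8 dB, -10.1°; ω = 24: -0.6 dB, 10.8°

At ω = 1 rad/s:
zero (1 + j1·0.5) = 1 + j0.5 → |·| ≈ 1.118, ∠ ≈ 26.57°
zero (1 + j1·0.25) = 1 + j0.25 → |·| ≈ 1.0308, ∠ ≈ 14.04°
pole (1 + j1·1) = 1 + j1 → |·| ≈ 1.4142, ∠ ≈ 45.00°
pole (1 + j1·0.1) = 1 + j0.1 → |·| ≈ 1.005, ∠ ≈ 5.71°
|L| = 0.8 · 1.118 · 1.0308 / (1.4142 · 1.005) ≈ 0.64868
Gain = 20 log₁₀(0.64868) ≈ -3.76 dB
∠L = (26.57° + 14.04°) − (45.00° + 5.71°) = -10.10°

At ω = 24 rad/s:
zero (1 + j24·0.5) = 1 + j12 → |·| ≈ 12.042, ∠ ≈ 85.24°
zero (1 + j24·0.25) = 1 + j6 → |·| ≈ 6.0828, ∠ ≈ 80.54°
pole (1 + j24·1) = 1 + j24 → |·| ≈ 24.021, ∠ ≈ 87.61°
pole (1 + j24·0.1) = 1 + j2.4 → |·| ≈ 2.6, ∠ ≈ 67.38°
|L| = 0.8 · 12.042 · 6.0828 / (24.021 · 2.6) ≈ 0.93827
Gain = 20 log₁₀(0.93827) ≈ -0.55 dB
∠L = (85.24° + 80.54°) − (87.61° + 67.38°) = 10.79°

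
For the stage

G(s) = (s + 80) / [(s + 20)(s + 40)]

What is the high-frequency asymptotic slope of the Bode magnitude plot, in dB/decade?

Each pole contributes −20 dB/decade at high frequency; each zero contributes +20 dB/decade.
Net: 1 zero(s) − 2 pole(s) → -20 dB/decade.

-20 dB/decade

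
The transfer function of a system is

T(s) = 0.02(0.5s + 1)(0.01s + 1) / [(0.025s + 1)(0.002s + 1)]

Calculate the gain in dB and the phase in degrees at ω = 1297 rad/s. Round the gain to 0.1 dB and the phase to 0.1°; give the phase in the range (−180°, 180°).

At ω = 1297 rad/s:
zero (1 + j1297·0.5) = 1 + j648.5 → |·| ≈ 648.5, ∠ ≈ 89.91°
zero (1 + j1297·0.01) = 1 + j12.97 → |·| ≈ 13.008, ∠ ≈ 85.59°
pole (1 + j1297·0.025) = 1 + j32.425 → |·| ≈ 32.44, ∠ ≈ 88.23°
pole (1 + j1297·0.002) = 1 + j2.594 → |·| ≈ 2.7801, ∠ ≈ 68.92°
|T| = 0.02 · 648.5 · 13.008 / (32.44 · 2.7801) ≈ 1.8707
Gain = 20 log₁₀(1.8707) ≈ 5.44 dB
∠T = (89.91° + 85.59°) − (88.23° + 68.92°) = 18.35°

5.4 dB, 18.4°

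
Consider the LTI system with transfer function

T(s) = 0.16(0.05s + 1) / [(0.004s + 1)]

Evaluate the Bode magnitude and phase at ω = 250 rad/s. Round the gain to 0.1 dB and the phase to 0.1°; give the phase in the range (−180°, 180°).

At ω = 250 rad/s:
zero (1 + j250·0.05) = 1 + j12.5 → |·| ≈ 12.54, ∠ ≈ 85.43°
pole (1 + j250·0.004) = 1 + j1 → |·| ≈ 1.4142, ∠ ≈ 45.00°
|T| = 0.16 · 12.54 / (1.4142) ≈ 1.4188
Gain = 20 log₁₀(1.4188) ≈ 3.04 dB
∠T = (85.43°) − (45.00°) = 40.43°

3.0 dB, 40.4°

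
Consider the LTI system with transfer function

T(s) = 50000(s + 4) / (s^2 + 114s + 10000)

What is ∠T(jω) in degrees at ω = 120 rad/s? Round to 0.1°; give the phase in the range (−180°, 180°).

At s = jω = j120:
zero (s+4): 4 + j120 → |·| = √(4²+120²) = √14416 ≈ 120.07, ∠ = arctan(120/4) ≈ 88.09°
quadratic: (j120)² + 114·j120 + 10000 = -4400 + j13680 → |·| ≈ 14370, ∠ ≈ 107.83°
∠T = 88.09° − 107.83° = -19.74°

-19.7°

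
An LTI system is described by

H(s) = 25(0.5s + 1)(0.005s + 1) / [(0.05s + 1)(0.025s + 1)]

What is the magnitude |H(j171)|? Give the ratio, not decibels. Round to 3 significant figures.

74.4

At ω = 171 rad/s:
zero (1 + j171·0.5) = 1 + j85.5 → |·| ≈ 85.506, ∠ ≈ 89.33°
zero (1 + j171·0.005) = 1 + j0.855 → |·| ≈ 1.3157, ∠ ≈ 40.53°
pole (1 + j171·0.05) = 1 + j8.55 → |·| ≈ 8.6083, ∠ ≈ 83.33°
pole (1 + j171·0.025) = 1 + j4.275 → |·| ≈ 4.3904, ∠ ≈ 76.83°
|H| = 25 · 85.506 · 1.3157 / (8.6083 · 4.3904) ≈ 74.417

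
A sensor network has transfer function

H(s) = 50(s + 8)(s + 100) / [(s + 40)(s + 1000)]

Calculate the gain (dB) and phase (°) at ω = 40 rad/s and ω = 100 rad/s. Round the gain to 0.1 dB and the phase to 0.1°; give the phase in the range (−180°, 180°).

At s = jω = j40:
zero (s+8): 8 + j40 → |·| = √(8²+40²) = √1664 ≈ 40.792, ∠ = arctan(40/8) ≈ 78.69°
zero (s+100): 100 + j40 → |·| = √(100²+40²) = √11600 ≈ 107.7, ∠ = arctan(40/100) ≈ 21.80°
pole (s+40): 40 + j40 → |·| = √(40²+40²) = √3200 ≈ 56.569, ∠ = arctan(40/40) ≈ 45.00°
pole (s+1000): 1000 + j40 → |·| = √(1000²+40²) = √1001600 ≈ 1000.8, ∠ = arctan(40/1000) ≈ 2.29°
|H| = 50 · 4393.3 / 56614 ≈ 3.88
Gain = 20 log₁₀(3.88) ≈ 11.78 dB
∠H = 100.49° − 47.29° = 53.20°

At s = jω = j100:
zero (s+8): 8 + j100 → |·| = √(8²+100²) = √10064 ≈ 100.32, ∠ = arctan(100/8) ≈ 85.43°
zero (s+100): 100 + j100 → |·| = √(100²+100²) = √20000 ≈ 141.42, ∠ = arctan(100/100) ≈ 45.00°
pole (s+40): 40 + j100 → |·| = √(40²+100²) = √11600 ≈ 107.7, ∠ = arctan(100/40) ≈ 68.20°
pole (s+1000): 1000 + j100 → |·| = √(1000²+100²) = √1010000 ≈ 1005, ∠ = arctan(100/1000) ≈ 5.71°
|H| = 50 · 14187 / 1.0824e+05 ≈ 6.5535
Gain = 20 log₁₀(6.5535) ≈ 16.33 dB
∠H = 130.43° − 73.91° = 56.52°

ω = 40: 11.8 dB, 53.2°; ω = 100: 16.3 dB, 56.5°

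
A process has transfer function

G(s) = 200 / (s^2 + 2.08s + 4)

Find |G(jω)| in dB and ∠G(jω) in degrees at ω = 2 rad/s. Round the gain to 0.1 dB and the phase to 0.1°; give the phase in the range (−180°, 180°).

33.6 dB, -90.0°

At s = jω = j2:
quadratic: (j2)² + 2.08·j2 + 4 = 0 + j4.16 → |·| ≈ 4.16, ∠ ≈ 90.00°
|G| = 200 / 4.16 ≈ 48.077
Gain = 20 log₁₀(48.077) ≈ 33.64 dB
∠G = 0.00° − 90.00° = -90.00°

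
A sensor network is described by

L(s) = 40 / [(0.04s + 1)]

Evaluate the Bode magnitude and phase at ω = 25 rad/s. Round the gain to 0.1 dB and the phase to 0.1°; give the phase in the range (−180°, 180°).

29.0 dB, -45.0°

At ω = 25 rad/s:
pole (1 + j25·0.04) = 1 + j1 → |·| ≈ 1.4142, ∠ ≈ 45.00°
|L| = 40 · 1 / (1.4142) ≈ 28.285
Gain = 20 log₁₀(28.285) ≈ 29.03 dB
∠L = (0°) − (45.00°) = -45.00°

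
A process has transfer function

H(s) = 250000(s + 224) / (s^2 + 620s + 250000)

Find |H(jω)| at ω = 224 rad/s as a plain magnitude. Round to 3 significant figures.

325

At s = jω = j224:
zero (s+224): 224 + j224 → |·| = √(224²+224²) = √100352 ≈ 316.78, ∠ = arctan(224/224) ≈ 45.00°
quadratic: (j224)² + 620·j224 + 250000 = 199824 + j138880 → |·| ≈ 2.4335e+05, ∠ ≈ 34.80°
|H| = 250000 · 316.78 / 2.4335e+05 ≈ 325.44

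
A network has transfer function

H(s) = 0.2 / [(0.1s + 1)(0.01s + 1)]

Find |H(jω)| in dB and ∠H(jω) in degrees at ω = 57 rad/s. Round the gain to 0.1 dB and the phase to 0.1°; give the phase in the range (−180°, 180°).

-30.5 dB, -109.7°

At ω = 57 rad/s:
pole (1 + j57·0.1) = 1 + j5.7 → |·| ≈ 5.7871, ∠ ≈ 80.05°
pole (1 + j57·0.01) = 1 + j0.57 → |·| ≈ 1.151, ∠ ≈ 29.68°
|H| = 0.2 · 1 / (5.7871 · 1.151) ≈ 0.030026
Gain = 20 log₁₀(0.030026) ≈ -30.45 dB
∠H = (0°) − (80.05° + 29.68°) = -109.73°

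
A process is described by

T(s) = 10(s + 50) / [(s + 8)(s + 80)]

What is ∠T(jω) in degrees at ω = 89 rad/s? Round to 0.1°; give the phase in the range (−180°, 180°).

At s = jω = j89:
zero (s+50): 50 + j89 → |·| = √(50²+89²) = √10421 ≈ 102.08, ∠ = arctan(89/50) ≈ 60.67°
pole (s+8): 8 + j89 → |·| = √(8²+89²) = √7985 ≈ 89.359, ∠ = arctan(89/8) ≈ 84.86°
pole (s+80): 80 + j89 → |·| = √(80²+89²) = √14321 ≈ 119.67, ∠ = arctan(89/80) ≈ 48.05°
∠T = 60.67° − 132.91° = -72.24°

-72.2°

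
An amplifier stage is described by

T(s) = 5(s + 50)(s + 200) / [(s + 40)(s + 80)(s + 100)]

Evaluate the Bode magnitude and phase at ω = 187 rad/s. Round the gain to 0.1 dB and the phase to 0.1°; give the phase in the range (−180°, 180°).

-29.9 dB, -88.5°

At s = jω = j187:
zero (s+50): 50 + j187 → |·| = √(50²+187²) = √37469 ≈ 193.57, ∠ = arctan(187/50) ≈ 75.03°
zero (s+200): 200 + j187 → |·| = √(200²+187²) = √74969 ≈ 273.8, ∠ = arctan(187/200) ≈ 43.08°
pole (s+40): 40 + j187 → |·| = √(40²+187²) = √36569 ≈ 191.23, ∠ = arctan(187/40) ≈ 77.93°
pole (s+80): 80 + j187 → |·| = √(80²+187²) = √41369 ≈ 203.39, ∠ = arctan(187/80) ≈ 66.84°
pole (s+100): 100 + j187 → |·| = √(100²+187²) = √44969 ≈ 212.06, ∠ = arctan(187/100) ≈ 61.86°
|T| = 5 · 52999 / 8.2479e+06 ≈ 0.032129
Gain = 20 log₁₀(0.032129) ≈ -29.86 dB
∠T = 118.11° − 206.63° = -88.52°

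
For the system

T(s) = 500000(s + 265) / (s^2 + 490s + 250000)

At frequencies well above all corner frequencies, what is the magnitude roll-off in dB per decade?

Each pole contributes −20 dB/decade at high frequency; each zero contributes +20 dB/decade.
Net: 1 zero(s) − 2 pole(s) → -20 dB/decade.

-20 dB/decade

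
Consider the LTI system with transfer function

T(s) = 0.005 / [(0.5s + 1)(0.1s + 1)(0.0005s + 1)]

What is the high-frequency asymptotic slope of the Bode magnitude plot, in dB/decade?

-60 dB/decade

Each pole contributes −20 dB/decade at high frequency; each zero contributes +20 dB/decade.
Net: 0 zero(s) − 3 pole(s) → -60 dB/decade.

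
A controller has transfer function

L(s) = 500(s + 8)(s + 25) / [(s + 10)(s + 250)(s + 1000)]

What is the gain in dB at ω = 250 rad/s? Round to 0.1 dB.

At s = jω = j250:
zero (s+8): 8 + j250 → |·| = √(8²+250²) = √62564 ≈ 250.13, ∠ = arctan(250/8) ≈ 88.17°
zero (s+25): 25 + j250 → |·| = √(25²+250²) = √63125 ≈ 251.25, ∠ = arctan(250/25) ≈ 84.29°
pole (s+10): 10 + j250 → |·| = √(10²+250²) = √62600 ≈ 250.2, ∠ = arctan(250/10) ≈ 87.71°
pole (s+250): 250 + j250 → |·| = √(250²+250²) = √125000 ≈ 353.55, ∠ = arctan(250/250) ≈ 45.00°
pole (s+1000): 1000 + j250 → |·| = √(1000²+250²) = √1062500 ≈ 1030.8, ∠ = arctan(250/1000) ≈ 14.04°
|L| = 500 · 62845 / 9.1183e+07 ≈ 0.34461
Gain = 20 log₁₀(0.34461) ≈ -9.25 dB

-9.3 dB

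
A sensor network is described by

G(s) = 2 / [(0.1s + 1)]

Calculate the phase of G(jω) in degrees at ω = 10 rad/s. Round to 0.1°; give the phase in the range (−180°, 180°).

-45.0°

At ω = 10 rad/s:
pole (1 + j10·0.1) = 1 + j1 → |·| ≈ 1.4142, ∠ ≈ 45.00°
∠G = (0°) − (45.00°) = -45.00°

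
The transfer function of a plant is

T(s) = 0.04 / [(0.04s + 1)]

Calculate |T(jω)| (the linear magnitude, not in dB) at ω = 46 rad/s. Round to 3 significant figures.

At ω = 46 rad/s:
pole (1 + j46·0.04) = 1 + j1.84 → |·| ≈ 2.0942, ∠ ≈ 61.48°
|T| = 0.04 · 1 / (2.0942) ≈ 0.0191

0.0191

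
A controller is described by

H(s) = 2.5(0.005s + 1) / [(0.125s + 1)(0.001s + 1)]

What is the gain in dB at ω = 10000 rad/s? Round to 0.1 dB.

At ω = 10000 rad/s:
zero (1 + j10000·0.005) = 1 + j50 → |·| ≈ 50.01, ∠ ≈ 88.85°
pole (1 + j10000·0.125) = 1 + j1250 → |·| ≈ 1250, ∠ ≈ 89.95°
pole (1 + j10000·0.001) = 1 + j10 → |·| ≈ 10.05, ∠ ≈ 84.29°
|H| = 2.5 · 50.01 / (1250 · 10.05) ≈ 0.0099522
Gain = 20 log₁₀(0.0099522) ≈ -40.04 dB

-40.0 dB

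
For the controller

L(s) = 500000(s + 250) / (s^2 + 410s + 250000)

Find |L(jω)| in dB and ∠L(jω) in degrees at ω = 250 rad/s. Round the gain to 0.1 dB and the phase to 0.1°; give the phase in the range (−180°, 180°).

At s = jω = j250:
zero (s+250): 250 + j250 → |·| = √(250²+250²) = √125000 ≈ 353.55, ∠ = arctan(250/250) ≈ 45.00°
quadratic: (j250)² + 410·j250 + 250000 = 187500 + j102500 → |·| ≈ 2.1369e+05, ∠ ≈ 28.66°
|L| = 500000 · 353.55 / 2.1369e+05 ≈ 827.25
Gain = 20 log₁₀(827.25) ≈ 58.35 dB
∠L = 45.00° − 28.66° = 16.34°

58.4 dB, 16.3°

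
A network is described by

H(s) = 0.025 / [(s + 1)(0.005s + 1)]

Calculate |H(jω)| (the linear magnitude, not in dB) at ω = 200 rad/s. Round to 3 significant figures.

8.84e-05

At ω = 200 rad/s:
pole (1 + j200·1) = 1 + j200 → |·| ≈ 200, ∠ ≈ 89.71°
pole (1 + j200·0.005) = 1 + j1 → |·| ≈ 1.4142, ∠ ≈ 45.00°
|H| = 0.025 · 1 / (200 · 1.4142) ≈ 8.8389e-05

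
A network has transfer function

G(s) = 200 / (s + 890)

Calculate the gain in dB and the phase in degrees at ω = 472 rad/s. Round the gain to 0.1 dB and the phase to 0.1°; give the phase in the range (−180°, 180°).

-14.0 dB, -27.9°

At s = jω = j472:
pole (s+890): 890 + j472 → |·| = √(890²+472²) = √1014884 ≈ 1007.4, ∠ = arctan(472/890) ≈ 27.94°
|G| = 200 / 1007.4 ≈ 0.19853
Gain = 20 log₁₀(0.19853) ≈ -14.04 dB
∠G = 0.00° − 27.94° = -27.94°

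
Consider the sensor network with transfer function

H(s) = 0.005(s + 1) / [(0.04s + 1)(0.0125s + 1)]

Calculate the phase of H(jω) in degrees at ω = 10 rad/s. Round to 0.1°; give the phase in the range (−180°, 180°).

At ω = 10 rad/s:
zero (1 + j10·1) = 1 + j10 → |·| ≈ 10.05, ∠ ≈ 84.29°
pole (1 + j10·0.04) = 1 + j0.4 → |·| ≈ 1.077, ∠ ≈ 21.80°
pole (1 + j10·0.0125) = 1 + j0.125 → |·| ≈ 1.0078, ∠ ≈ 7.13°
∠H = (84.29°) − (21.80° + 7.13°) = 55.36°

55.4°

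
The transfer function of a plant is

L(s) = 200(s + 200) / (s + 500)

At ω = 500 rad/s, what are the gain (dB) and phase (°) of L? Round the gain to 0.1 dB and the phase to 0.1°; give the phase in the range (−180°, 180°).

43.7 dB, 23.2°

At s = jω = j500:
zero (s+200): 200 + j500 → |·| = √(200²+500²) = √290000 ≈ 538.52, ∠ = arctan(500/200) ≈ 68.20°
pole (s+500): 500 + j500 → |·| = √(500²+500²) = √500000 ≈ 707.11, ∠ = arctan(500/500) ≈ 45.00°
|L| = 200 · 538.52 / 707.11 ≈ 152.32
Gain = 20 log₁₀(152.32) ≈ 43.66 dB
∠L = 68.20° − 45.00° = 23.20°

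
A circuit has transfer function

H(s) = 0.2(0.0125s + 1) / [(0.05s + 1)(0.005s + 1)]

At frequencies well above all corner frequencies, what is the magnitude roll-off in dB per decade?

Each pole contributes −20 dB/decade at high frequency; each zero contributes +20 dB/decade.
Net: 1 zero(s) − 2 pole(s) → -20 dB/decade.

-20 dB/decade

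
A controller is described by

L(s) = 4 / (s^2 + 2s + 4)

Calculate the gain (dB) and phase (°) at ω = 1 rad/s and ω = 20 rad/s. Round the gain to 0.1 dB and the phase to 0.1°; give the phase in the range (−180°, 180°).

At s = jω = j1:
quadratic: (j1)² + 2·j1 + 4 = 3 + j2 → |·| ≈ 3.6056, ∠ ≈ 33.69°
|L| = 4 / 3.6056 ≈ 1.1094
Gain = 20 log₁₀(1.1094) ≈ 0.90 dB
∠L = 0.00° − 33.69° = -33.69°

At s = jω = j20:
quadratic: (j20)² + 2·j20 + 4 = -396 + j40 → |·| ≈ 398.02, ∠ ≈ 174.23°
|L| = 4 / 398.02 ≈ 0.01005
Gain = 20 log₁₀(0.01005) ≈ -39.96 dB
∠L = 0.00° − 174.23° = -174.23°

ω = 1: 0.9 dB, -33.7°; ω = 20: -40.0 dB, -174.2°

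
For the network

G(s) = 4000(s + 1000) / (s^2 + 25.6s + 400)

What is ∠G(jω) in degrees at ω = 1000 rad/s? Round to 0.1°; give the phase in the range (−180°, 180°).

At s = jω = j1000:
zero (s+1000): 1000 + j1000 → |·| = √(1000²+1000²) = √2000000 ≈ 1414.2, ∠ = arctan(1000/1000) ≈ 45.00°
quadratic: (j1000)² + 25.6·j1000 + 400 = -999600 + j25600 → |·| ≈ 9.9993e+05, ∠ ≈ 178.53°
∠G = 45.00° − 178.53° = -133.53°

-133.5°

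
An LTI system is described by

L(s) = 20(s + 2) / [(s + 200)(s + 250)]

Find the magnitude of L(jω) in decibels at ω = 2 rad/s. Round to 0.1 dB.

At s = jω = j2:
zero (s+2): 2 + j2 → |·| = √(2²+2²) = √8 ≈ 2.8284, ∠ = arctan(2/2) ≈ 45.00°
pole (s+200): 200 + j2 → |·| = √(200²+2²) = √40004 ≈ 200.01, ∠ = arctan(2/200) ≈ 0.57°
pole (s+250): 250 + j2 → |·| = √(250²+2²) = √62504 ≈ 250.01, ∠ = arctan(2/250) ≈ 0.46°
|L| = 20 · 2.8284 / 50005 ≈ 0.0011312
Gain = 20 log₁₀(0.0011312) ≈ -58.93 dB

-58.9 dB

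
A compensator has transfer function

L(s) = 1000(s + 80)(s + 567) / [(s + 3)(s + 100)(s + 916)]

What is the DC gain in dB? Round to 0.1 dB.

44.4 dB

L(0) = 1000·80·567 / (3·100·916) ≈ 165.07
20 log₁₀(165.07) ≈ 44.35 dB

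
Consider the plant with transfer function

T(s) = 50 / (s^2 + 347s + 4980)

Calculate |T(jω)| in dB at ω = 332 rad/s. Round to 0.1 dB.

-69.9 dB

Substitute s = j332:
Numerator: 50 = 50 + j0
Denominator: (j332)^2 + 347(j332) + 4980 = -105244 + j115204
|N| = √(50² + 0²) ≈ 50, ∠N ≈ 0.00°
|D| = √(105244² + 115204²) ≈ 1.5604e+05, ∠D ≈ 132.41°
|T| = 50 / 1.5604e+05 ≈ 0.00032043
Gain = 20 log₁₀(0.00032043) ≈ -69.89 dB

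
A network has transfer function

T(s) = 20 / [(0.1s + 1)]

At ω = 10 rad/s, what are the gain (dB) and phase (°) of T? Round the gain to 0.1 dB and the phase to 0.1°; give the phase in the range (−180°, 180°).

23.0 dB, -45.0°

At ω = 10 rad/s:
pole (1 + j10·0.1) = 1 + j1 → |·| ≈ 1.4142, ∠ ≈ 45.00°
|T| = 20 · 1 / (1.4142) ≈ 14.142
Gain = 20 log₁₀(14.142) ≈ 23.01 dB
∠T = (0°) − (45.00°) = -45.00°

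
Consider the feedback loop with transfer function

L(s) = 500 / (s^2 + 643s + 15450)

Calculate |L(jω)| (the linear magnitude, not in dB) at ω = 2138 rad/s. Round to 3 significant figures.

0.000105

Substitute s = j2138:
Numerator: 500 = 500 + j0
Denominator: (j2138)^2 + 643(j2138) + 15450 = -4555594 + j1374734
|N| = √(500² + 0²) ≈ 500, ∠N ≈ 0.00°
|D| = √(4555594² + 1374734²) ≈ 4.7585e+06, ∠D ≈ 163.21°
|L| = 500 / 4.7585e+06 ≈ 0.00010508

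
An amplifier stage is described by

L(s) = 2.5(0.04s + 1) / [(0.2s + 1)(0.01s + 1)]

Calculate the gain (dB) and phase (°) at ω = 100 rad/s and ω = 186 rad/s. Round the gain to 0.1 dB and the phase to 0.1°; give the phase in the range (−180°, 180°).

ω = 100: -8.8 dB, -56.2°; ω = 186: -12.4 dB, -67.9°

At ω = 100 rad/s:
zero (1 + j100·0.04) = 1 + j4 → |·| ≈ 4.1231, ∠ ≈ 75.96°
pole (1 + j100·0.2) = 1 + j20 → |·| ≈ 20.025, ∠ ≈ 87.14°
pole (1 + j100·0.01) = 1 + j1 → |·| ≈ 1.4142, ∠ ≈ 45.00°
|L| = 2.5 · 4.1231 / (20.025 · 1.4142) ≈ 0.36398
Gain = 20 log₁₀(0.36398) ≈ -8.78 dB
∠L = (75.96°) − (87.14° + 45.00°) = -56.18°

At ω = 186 rad/s:
zero (1 + j186·0.04) = 1 + j7.44 → |·| ≈ 7.5069, ∠ ≈ 82.34°
pole (1 + j186·0.2) = 1 + j37.2 → |·| ≈ 37.213, ∠ ≈ 88.46°
pole (1 + j186·0.01) = 1 + j1.86 → |·| ≈ 2.1118, ∠ ≈ 61.74°
|L| = 2.5 · 7.5069 / (37.213 · 2.1118) ≈ 0.23881
Gain = 20 log₁₀(0.23881) ≈ -12.44 dB
∠L = (82.34°) − (88.46° + 61.74°) = -67.86°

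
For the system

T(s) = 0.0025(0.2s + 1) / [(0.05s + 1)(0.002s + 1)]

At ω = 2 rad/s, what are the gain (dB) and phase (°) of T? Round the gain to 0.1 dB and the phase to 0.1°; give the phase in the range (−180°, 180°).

-51.4 dB, 15.9°

At ω = 2 rad/s:
zero (1 + j2·0.2) = 1 + j0.4 → |·| ≈ 1.077, ∠ ≈ 21.80°
pole (1 + j2·0.05) = 1 + j0.1 → |·| ≈ 1.005, ∠ ≈ 5.71°
pole (1 + j2·0.002) = 1 + j0.004 → |·| ≈ 1, ∠ ≈ 0.23°
|T| = 0.0025 · 1.077 / (1.005 · 1) ≈ 0.0026791
Gain = 20 log₁₀(0.0026791) ≈ -51.44 dB
∠T = (21.80°) − (5.71° + 0.23°) = 15.86°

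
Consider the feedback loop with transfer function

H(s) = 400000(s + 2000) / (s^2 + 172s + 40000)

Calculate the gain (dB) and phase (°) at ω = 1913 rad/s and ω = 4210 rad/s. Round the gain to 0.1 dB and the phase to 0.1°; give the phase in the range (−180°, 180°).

At s = jω = j1913:
zero (s+2000): 2000 + j1913 → |·| = √(2000²+1913²) = √7659569 ≈ 2767.6, ∠ = arctan(1913/2000) ≈ 43.73°
quadratic: (j1913)² + 172·j1913 + 40000 = -3619569 + j329036 → |·| ≈ 3.6345e+06, ∠ ≈ 174.81°
|H| = 400000 · 2767.6 / 3.6345e+06 ≈ 304.59
Gain = 20 log₁₀(304.59) ≈ 49.67 dB
∠H = 43.73° − 174.81° = -131.08°

At s = jω = j4210:
zero (s+2000): 2000 + j4210 → |·| = √(2000²+4210²) = √21724100 ≈ 4660.9, ∠ = arctan(4210/2000) ≈ 64.59°
quadratic: (j4210)² + 172·j4210 + 40000 = -17684100 + j724120 → |·| ≈ 1.7699e+07, ∠ ≈ 177.66°
|H| = 400000 · 4660.9 / 1.7699e+07 ≈ 105.34
Gain = 20 log₁₀(105.34) ≈ 40.45 dB
∠H = 64.59° − 177.66° = -113.07°

ω = 1913: 49.7 dB, -131.1°; ω = 4210: 40.5 dB, -113.1°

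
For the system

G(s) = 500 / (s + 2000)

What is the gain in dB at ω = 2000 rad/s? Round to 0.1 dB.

-15.1 dB

Substitute s = j2000:
Numerator: 500 = 500 + j0
Denominator: (j2000) + 2000 = 2000 + j2000
|N| = √(500² + 0²) ≈ 500, ∠N ≈ 0.00°
|D| = √(2000² + 2000²) ≈ 2828.4, ∠D ≈ 45.00°
|G| = 500 / 2828.4 ≈ 0.17678
Gain = 20 log₁₀(0.17678) ≈ -15.05 dB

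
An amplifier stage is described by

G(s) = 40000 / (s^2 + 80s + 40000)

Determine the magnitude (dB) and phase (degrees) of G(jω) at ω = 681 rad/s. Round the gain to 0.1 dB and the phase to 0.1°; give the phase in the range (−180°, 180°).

-20.6 dB, -172.7°

At s = jω = j681:
quadratic: (j681)² + 80·j681 + 40000 = -423761 + j54480 → |·| ≈ 4.2725e+05, ∠ ≈ 172.67°
|G| = 40000 / 4.2725e+05 ≈ 0.093622
Gain = 20 log₁₀(0.093622) ≈ -20.57 dB
∠G = 0.00° − 172.67° = -172.67°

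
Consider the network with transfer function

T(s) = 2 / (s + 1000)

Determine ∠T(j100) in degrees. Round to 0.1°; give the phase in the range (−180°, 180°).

-5.7°

Substitute s = j100:
Numerator: 2 = 2 + j0
Denominator: (j100) + 1000 = 1000 + j100
|N| = √(2² + 0²) ≈ 2, ∠N ≈ 0.00°
|D| = √(1000² + 100²) ≈ 1005, ∠D ≈ 5.71°
∠T = 0.00° − 5.71° = -5.71°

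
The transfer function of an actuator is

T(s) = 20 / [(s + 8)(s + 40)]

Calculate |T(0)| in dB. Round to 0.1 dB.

T(0) = 20 / (8·40) = 0.0625
20 log₁₀(0.0625) ≈ -24.08 dB

-24.1 dB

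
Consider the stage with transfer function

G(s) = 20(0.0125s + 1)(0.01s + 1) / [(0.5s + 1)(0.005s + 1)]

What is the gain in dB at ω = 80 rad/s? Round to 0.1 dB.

At ω = 80 rad/s:
zero (1 + j80·0.0125) = 1 + j1 → |·| ≈ 1.4142, ∠ ≈ 45.00°
zero (1 + j80·0.01) = 1 + j0.8 → |·| ≈ 1.2806, ∠ ≈ 38.66°
pole (1 + j80·0.5) = 1 + j40 → |·| ≈ 40.012, ∠ ≈ 88.57°
pole (1 + j80·0.005) = 1 + j0.4 → |·| ≈ 1.077, ∠ ≈ 21.80°
|G| = 20 · 1.4142 · 1.2806 / (40.012 · 1.077) ≈ 0.84052
Gain = 20 log₁₀(0.84052) ≈ -1.51 dB

-1.5 dB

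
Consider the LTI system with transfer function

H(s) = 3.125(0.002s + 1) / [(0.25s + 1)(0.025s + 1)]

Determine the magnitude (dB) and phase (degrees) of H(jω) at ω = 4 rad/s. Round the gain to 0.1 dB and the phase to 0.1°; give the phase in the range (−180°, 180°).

At ω = 4 rad/s:
zero (1 + j4·0.002) = 1 + j0.008 → |·| ≈ 1, ∠ ≈ 0.46°
pole (1 + j4·0.25) = 1 + j1 → |·| ≈ 1.4142, ∠ ≈ 45.00°
pole (1 + j4·0.025) = 1 + j0.1 → |·| ≈ 1.005, ∠ ≈ 5.71°
|H| = 3.125 · 1 / (1.4142 · 1.005) ≈ 2.1987
Gain = 20 log₁₀(2.1987) ≈ 6.84 dB
∠H = (0.46°) − (45.00° + 5.71°) = -50.25°

6.8 dB, -50.3°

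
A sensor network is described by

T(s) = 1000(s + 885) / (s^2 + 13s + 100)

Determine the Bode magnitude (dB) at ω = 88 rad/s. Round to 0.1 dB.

At s = jω = j88:
zero (s+885): 885 + j88 → |·| = √(885²+88²) = √790969 ≈ 889.36, ∠ = arctan(88/885) ≈ 5.68°
quadratic: (j88)² + 13·j88 + 100 = -7644 + j1144 → |·| ≈ 7729.1, ∠ ≈ 171.49°
|T| = 1000 · 889.36 / 7729.1 ≈ 115.07
Gain = 20 log₁₀(115.07) ≈ 41.22 dB

41.2 dB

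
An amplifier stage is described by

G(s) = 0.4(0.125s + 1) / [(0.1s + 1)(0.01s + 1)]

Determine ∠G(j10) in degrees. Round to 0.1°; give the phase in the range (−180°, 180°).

At ω = 10 rad/s:
zero (1 + j10·0.125) = 1 + j1.25 → |·| ≈ 1.6008, ∠ ≈ 51.34°
pole (1 + j10·0.1) = 1 + j1 → |·| ≈ 1.4142, ∠ ≈ 45.00°
pole (1 + j10·0.01) = 1 + j0.1 → |·| ≈ 1.005, ∠ ≈ 5.71°
∠G = (51.34°) − (45.00° + 5.71°) = 0.63°

0.6°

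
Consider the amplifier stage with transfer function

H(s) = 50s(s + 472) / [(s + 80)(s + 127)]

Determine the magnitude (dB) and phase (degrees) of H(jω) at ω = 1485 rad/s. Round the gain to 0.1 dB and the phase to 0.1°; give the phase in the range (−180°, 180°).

At s = jω = j1485:
zero (s+472): 472 + j1485 → |·| = √(472²+1485²) = √2428009 ≈ 1558.2, ∠ = arctan(1485/472) ≈ 72.37°
zero at origin: s = j1485 → |·| = 1485, ∠ = 90.00°
pole (s+80): 80 + j1485 → |·| = √(80²+1485²) = √2211625 ≈ 1487.2, ∠ = arctan(1485/80) ≈ 86.92°
pole (s+127): 127 + j1485 → |·| = √(127²+1485²) = √2221354 ≈ 1490.4, ∠ = arctan(1485/127) ≈ 85.11°
|H| = 50 · 2.3139e+06 / 2.2165e+06 ≈ 52.197
Gain = 20 log₁₀(52.197) ≈ 34.35 dB
∠H = 162.37° − 172.03° = -9.66°

34.4 dB, -9.7°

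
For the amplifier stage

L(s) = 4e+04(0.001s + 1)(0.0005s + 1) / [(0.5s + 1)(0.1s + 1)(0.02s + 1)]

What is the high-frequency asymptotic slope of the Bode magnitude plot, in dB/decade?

-20 dB/decade

Each pole contributes −20 dB/decade at high frequency; each zero contributes +20 dB/decade.
Net: 2 zero(s) − 3 pole(s) → -20 dB/decade.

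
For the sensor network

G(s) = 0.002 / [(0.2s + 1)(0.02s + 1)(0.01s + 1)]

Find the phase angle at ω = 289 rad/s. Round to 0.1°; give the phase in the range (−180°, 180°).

At ω = 289 rad/s:
pole (1 + j289·0.2) = 1 + j57.8 → |·| ≈ 57.809, ∠ ≈ 89.01°
pole (1 + j289·0.02) = 1 + j5.78 → |·| ≈ 5.8659, ∠ ≈ 80.18°
pole (1 + j289·0.01) = 1 + j2.89 → |·| ≈ 3.0581, ∠ ≈ 70.91°
∠G = (0°) − (89.01° + 80.18° + 70.91°) = -240.10° ≡ 119.90° (principal value)

119.9°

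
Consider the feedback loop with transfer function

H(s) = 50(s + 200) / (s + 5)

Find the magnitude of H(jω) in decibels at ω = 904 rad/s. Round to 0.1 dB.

34.2 dB

At s = jω = j904:
zero (s+200): 200 + j904 → |·| = √(200²+904²) = √857216 ≈ 925.86, ∠ = arctan(904/200) ≈ 77.52°
pole (s+5): 5 + j904 → |·| = √(5²+904²) = √817241 ≈ 904.01, ∠ = arctan(904/5) ≈ 89.68°
|H| = 50 · 925.86 / 904.01 ≈ 51.209
Gain = 20 log₁₀(51.209) ≈ 34.19 dB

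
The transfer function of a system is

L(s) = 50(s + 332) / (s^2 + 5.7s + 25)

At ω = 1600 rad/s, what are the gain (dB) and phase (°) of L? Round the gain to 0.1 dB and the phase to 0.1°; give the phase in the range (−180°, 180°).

At s = jω = j1600:
zero (s+332): 332 + j1600 → |·| = √(332²+1600²) = √2670224 ≈ 1634.1, ∠ = arctan(1600/332) ≈ 78.28°
quadratic: (j1600)² + 5.7·j1600 + 25 = -2559975 + j9120 → |·| ≈ 2.56e+06, ∠ ≈ 179.80°
|L| = 50 · 1634.1 / 2.56e+06 ≈ 0.031916
Gain = 20 log₁₀(0.031916) ≈ -29.92 dB
∠L = 78.28° − 179.80° = -101.52°

-29.9 dB, -101.5°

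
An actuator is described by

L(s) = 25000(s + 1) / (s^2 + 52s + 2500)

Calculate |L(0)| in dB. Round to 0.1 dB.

20.0 dB

L(0) = 25000·1 / 2500 = 10
20 log₁₀(10) ≈ 20.00 dB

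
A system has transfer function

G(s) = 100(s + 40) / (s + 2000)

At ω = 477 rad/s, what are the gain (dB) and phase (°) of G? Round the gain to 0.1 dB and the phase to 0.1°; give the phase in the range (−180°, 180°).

27.3 dB, 71.8°

At s = jω = j477:
zero (s+40): 40 + j477 → |·| = √(40²+477²) = √229129 ≈ 478.67, ∠ = arctan(477/40) ≈ 85.21°
pole (s+2000): 2000 + j477 → |·| = √(2000²+477²) = √4227529 ≈ 2056.1, ∠ = arctan(477/2000) ≈ 13.41°
|G| = 100 · 478.67 / 2056.1 ≈ 23.28
Gain = 20 log₁₀(23.28) ≈ 27.34 dB
∠G = 85.21° − 13.41° = 71.80°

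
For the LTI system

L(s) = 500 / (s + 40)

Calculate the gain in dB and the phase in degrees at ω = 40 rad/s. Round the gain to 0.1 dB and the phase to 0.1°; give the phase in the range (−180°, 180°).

18.9 dB, -45.0°

Substitute s = j40:
Numerator: 500 = 500 + j0
Denominator: (j40) + 40 = 40 + j40
|N| = √(500² + 0²) ≈ 500, ∠N ≈ 0.00°
|D| = √(40² + 40²) ≈ 56.569, ∠D ≈ 45.00°
|L| = 500 / 56.569 ≈ 8.8388
Gain = 20 log₁₀(8.8388) ≈ 18.93 dB
∠L = 0.00° − 45.00° = -45.00°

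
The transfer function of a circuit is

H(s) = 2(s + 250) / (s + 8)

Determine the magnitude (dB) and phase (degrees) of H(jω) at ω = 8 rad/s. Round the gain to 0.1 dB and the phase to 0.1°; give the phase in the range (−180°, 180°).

At s = jω = j8:
zero (s+250): 250 + j8 → |·| = √(250²+8²) = √62564 ≈ 250.13, ∠ = arctan(8/250) ≈ 1.83°
pole (s+8): 8 + j8 → |·| = √(8²+8²) = √128 ≈ 11.314, ∠ = arctan(8/8) ≈ 45.00°
|H| = 2 · 250.13 / 11.314 ≈ 44.216
Gain = 20 log₁₀(44.216) ≈ 32.91 dB
∠H = 1.83° − 45.00° = -43.17°

32.9 dB, -43.2°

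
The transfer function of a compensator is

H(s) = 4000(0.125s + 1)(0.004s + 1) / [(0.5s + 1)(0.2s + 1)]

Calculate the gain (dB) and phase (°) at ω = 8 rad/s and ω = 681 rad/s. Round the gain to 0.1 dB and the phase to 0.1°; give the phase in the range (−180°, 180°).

At ω = 8 rad/s:
zero (1 + j8·0.125) = 1 + j1 → |·| ≈ 1.4142, ∠ ≈ 45.00°
zero (1 + j8·0.004) = 1 + j0.032 → |·| ≈ 1.0005, ∠ ≈ 1.83°
pole (1 + j8·0.5) = 1 + j4 → |·| ≈ 4.1231, ∠ ≈ 75.96°
pole (1 + j8·0.2) = 1 + j1.6 → |·| ≈ 1.8868, ∠ ≈ 57.99°
|H| = 4000 · 1.4142 · 1.0005 / (4.1231 · 1.8868) ≈ 727.51
Gain = 20 log₁₀(727.51) ≈ 57.24 dB
∠H = (45.00° + 1.83°) − (75.96° + 57.99°) = -87.12°

At ω = 681 rad/s:
zero (1 + j681·0.125) = 1 + j85.125 → |·| ≈ 85.131, ∠ ≈ 89.33°
zero (1 + j681·0.004) = 1 + j2.724 → |·| ≈ 2.9018, ∠ ≈ 69.84°
pole (1 + j681·0.5) = 1 + j340.5 → |·| ≈ 340.5, ∠ ≈ 89.83°
pole (1 + j681·0.2) = 1 + j136.2 → |·| ≈ 136.2, ∠ ≈ 89.58°
|H| = 4000 · 85.131 · 2.9018 / (340.5 · 136.2) ≈ 21.307
Gain = 20 log₁₀(21.307) ≈ 26.57 dB
∠H = (89.33° + 69.84°) − (89.83° + 89.58°) = -20.24°

ω = 8: 57.2 dB, -87.1°; ω = 681: 26.6 dB, -20.2°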